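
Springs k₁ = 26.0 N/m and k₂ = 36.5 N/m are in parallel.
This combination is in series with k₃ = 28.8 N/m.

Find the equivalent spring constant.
k₁₂ = k₁ + k₂ = 62.5 N/m (parallel)
1/k_eq = 1/k₁₂ + 1/k₃ → k_eq = 19.72 N/m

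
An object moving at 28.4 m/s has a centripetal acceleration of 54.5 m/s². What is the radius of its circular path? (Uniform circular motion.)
r = v²/a_c = 28.4²/54.5 = 14.8 m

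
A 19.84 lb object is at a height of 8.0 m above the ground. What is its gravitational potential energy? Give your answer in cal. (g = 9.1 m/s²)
PE = mgh = 8.999 kg × 9.1 m/s² × 8 m = 655.1 J = 156.6 cal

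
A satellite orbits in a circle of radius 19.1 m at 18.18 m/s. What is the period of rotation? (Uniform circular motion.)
T = 2πr/v = 2π×19.1/18.18 = 6.6 s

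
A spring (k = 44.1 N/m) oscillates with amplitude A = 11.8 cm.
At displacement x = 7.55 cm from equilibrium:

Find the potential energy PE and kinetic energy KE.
E_total = ½kA² = ½×44.1×(0.118)² = 0.307 J
PE = ½kx² = ½×44.1×(0.0755)² = 0.1257 J
KE = E_total − PE = 0.1813 J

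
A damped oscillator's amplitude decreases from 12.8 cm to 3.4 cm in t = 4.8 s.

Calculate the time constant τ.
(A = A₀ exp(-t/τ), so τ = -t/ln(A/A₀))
A/A₀ = 3.4/12.8 = 0.2656; ln(A/A₀) = -1.326
τ = −t/ln(A/A₀) = −4.8/-1.326 = 3.621 s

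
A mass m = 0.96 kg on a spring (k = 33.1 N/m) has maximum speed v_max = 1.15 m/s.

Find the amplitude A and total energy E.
½mv²_max = ½kA² → A = v_max√(m/k) = 1.15×√(0.96/33.1) = 0.1958 m = 19.58 cm
E = ½mv²_max = ½×0.96×1.15² = 0.6348 J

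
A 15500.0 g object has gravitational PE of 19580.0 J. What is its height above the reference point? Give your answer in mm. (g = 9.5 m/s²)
PE = mgh → h = PE/(mg) = 1.958e+04 J / (15.5 kg × 9.5 m/s²) = 133 m = 133000.0 mm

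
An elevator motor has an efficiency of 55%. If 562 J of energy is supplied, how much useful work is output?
W_out = η × W_in = 0.55 × 562 = 309.1 J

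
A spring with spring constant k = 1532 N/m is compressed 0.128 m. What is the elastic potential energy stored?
PE = ½kx² = ½×1532×0.128² = 12.55 J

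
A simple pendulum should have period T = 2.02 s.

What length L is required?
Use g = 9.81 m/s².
T = 2π√(L/g) → L = g(T/2π)² = 9.81×(2.02/2π)² = 1.014 m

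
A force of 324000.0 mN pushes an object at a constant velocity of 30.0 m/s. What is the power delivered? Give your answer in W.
P = Fv = 324 N × 30 m/s = 9720 W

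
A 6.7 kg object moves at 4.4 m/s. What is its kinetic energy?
KE = ½mv² = ½×6.7×4.4² = 64.856 J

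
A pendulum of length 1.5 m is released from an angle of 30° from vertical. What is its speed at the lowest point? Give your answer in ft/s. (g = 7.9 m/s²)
h = L(1 − cosθ) = 1.5×(1 − cos30°) = 0.201 m
v = √(2gh) = √(2×7.9×0.201) = 1.782 m/s = 5.846 ft/s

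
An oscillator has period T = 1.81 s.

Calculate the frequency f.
f = 1/T = 1/1.81 = 0.5525 Hz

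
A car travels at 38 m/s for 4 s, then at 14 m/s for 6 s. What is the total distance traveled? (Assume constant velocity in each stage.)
d₁ = v₁t₁ = 38 × 4 = 152 m
d₂ = v₂t₂ = 14 × 6 = 84 m
d_total = 152 + 84 = 236 m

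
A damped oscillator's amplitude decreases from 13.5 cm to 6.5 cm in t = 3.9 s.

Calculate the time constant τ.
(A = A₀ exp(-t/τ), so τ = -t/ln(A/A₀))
A/A₀ = 6.5/13.5 = 0.4815; ln(A/A₀) = -0.7309
τ = −t/ln(A/A₀) = −3.9/-0.7309 = 5.336 s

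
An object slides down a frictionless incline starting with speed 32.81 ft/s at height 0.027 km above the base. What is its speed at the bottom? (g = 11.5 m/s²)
½mv₀² + mgh = ½mv² → v = √(v₀² + 2gh) = √(10² + 2×11.5×27) = 26.85 m/s = 88.1 ft/s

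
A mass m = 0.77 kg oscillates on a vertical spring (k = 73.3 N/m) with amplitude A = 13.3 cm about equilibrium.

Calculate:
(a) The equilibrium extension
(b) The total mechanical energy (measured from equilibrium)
x_eq = mg/k = 0.77×9.81/73.3 = 0.1031 m = 10.31 cm
E = ½kA² = ½×73.3×(0.133)² = 0.6483 J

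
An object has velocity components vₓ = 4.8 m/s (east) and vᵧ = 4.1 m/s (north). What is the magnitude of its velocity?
|v| = √(vₓ² + vᵧ²) = √(4.8² + 4.1²) = √(39.85) = 6.31 m/s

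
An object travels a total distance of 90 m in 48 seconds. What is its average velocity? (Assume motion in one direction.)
v_avg = Δd / Δt = 90 / 48 = 1.88 m/s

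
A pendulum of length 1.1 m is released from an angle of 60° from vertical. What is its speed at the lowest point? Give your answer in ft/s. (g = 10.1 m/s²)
h = L(1 − cosθ) = 1.1×(1 − cos60°) = 0.55 m
v = √(2gh) = √(2×10.1×0.55) = 3.333 m/s = 10.94 ft/s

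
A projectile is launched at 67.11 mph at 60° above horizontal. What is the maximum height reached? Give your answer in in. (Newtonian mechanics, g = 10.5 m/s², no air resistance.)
H = v₀²sin²(θ)/(2g) (with unit conversion) = 1266.0 in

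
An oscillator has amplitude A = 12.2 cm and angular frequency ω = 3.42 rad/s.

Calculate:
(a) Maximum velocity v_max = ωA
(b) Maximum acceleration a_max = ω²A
v_max = ωA = 3.42×0.122 = 0.4172 m/s
a_max = ω²A = 3.42²×0.122 = 1.427 m/s²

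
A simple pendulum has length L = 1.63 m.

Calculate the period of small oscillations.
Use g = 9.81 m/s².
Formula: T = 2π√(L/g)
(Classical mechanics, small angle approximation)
T = 2π√(L/g) = 2π√(1.63/9.81) = 2.561 s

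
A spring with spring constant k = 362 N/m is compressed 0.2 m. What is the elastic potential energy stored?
PE = ½kx² = ½×362×0.2² = 7.24 J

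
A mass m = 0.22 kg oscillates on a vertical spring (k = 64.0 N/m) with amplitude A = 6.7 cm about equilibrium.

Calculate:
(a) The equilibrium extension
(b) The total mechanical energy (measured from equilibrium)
x_eq = mg/k = 0.22×9.81/64.0 = 0.03372 m = 3.372 cm
E = ½kA² = ½×64.0×(0.067)² = 0.1436 J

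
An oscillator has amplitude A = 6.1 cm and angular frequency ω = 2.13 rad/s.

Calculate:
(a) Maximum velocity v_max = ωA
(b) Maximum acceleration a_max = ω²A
v_max = ωA = 2.13×0.061 = 0.1299 m/s
a_max = ω²A = 2.13²×0.061 = 0.2768 m/s²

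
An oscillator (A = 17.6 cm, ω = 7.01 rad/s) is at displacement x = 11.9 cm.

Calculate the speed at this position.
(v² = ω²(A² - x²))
v = ω√(A² − x²) = 7.01×√(0.176² − 0.119²) = 0.909 m/s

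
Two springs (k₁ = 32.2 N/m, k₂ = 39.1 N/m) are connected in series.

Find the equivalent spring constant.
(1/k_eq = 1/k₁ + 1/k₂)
1/k_eq = 1/32.2 + 1/39.1 = 0.056631; k_eq = 17.66 N/m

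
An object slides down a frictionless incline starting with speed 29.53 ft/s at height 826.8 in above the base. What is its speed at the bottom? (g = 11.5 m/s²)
½mv₀² + mgh = ½mv² → v = √(v₀² + 2gh) = √(9.001² + 2×11.5×21) = 23.75 m/s = 77.92 ft/s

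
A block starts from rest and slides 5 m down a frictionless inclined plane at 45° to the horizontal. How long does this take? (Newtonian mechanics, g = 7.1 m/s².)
a = g sin(θ) = 7.1 × sin(45°) = 5.02 m/s²
t = √(2d/a) = √(2 × 5 / 5.02) = 1.41 s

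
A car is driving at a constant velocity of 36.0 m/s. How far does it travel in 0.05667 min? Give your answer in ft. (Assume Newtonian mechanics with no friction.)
d = vt (with unit conversion) = 401.6 ft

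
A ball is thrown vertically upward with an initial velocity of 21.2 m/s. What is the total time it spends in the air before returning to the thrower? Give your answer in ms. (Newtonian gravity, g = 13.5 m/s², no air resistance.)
t_total = 2v₀/g (with unit conversion) = 3141.0 ms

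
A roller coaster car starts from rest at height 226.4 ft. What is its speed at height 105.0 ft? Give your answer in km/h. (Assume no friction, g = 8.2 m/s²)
mgh₁ = ½mv₂² + mgh₂ → v₂ = √(2g(h₁−h₂)) = √(2×8.2×(69.01−32)) = 24.63 m/s = 88.68 km/h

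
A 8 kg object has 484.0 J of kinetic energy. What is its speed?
KE = ½mv² → v = √(2KE/m) = √(2×484.0/8) = 11.0 m/s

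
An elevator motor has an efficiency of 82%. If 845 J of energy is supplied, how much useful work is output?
W_out = η × W_in = 0.82 × 845 = 692.9 J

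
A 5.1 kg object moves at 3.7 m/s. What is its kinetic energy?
KE = ½mv² = ½×5.1×3.7² = 34.9095 J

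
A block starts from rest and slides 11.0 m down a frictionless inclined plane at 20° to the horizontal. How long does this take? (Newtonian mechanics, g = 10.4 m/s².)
a = g sin(θ) = 10.4 × sin(20°) = 3.56 m/s²
t = √(2d/a) = √(2 × 11.0 / 3.56) = 2.49 s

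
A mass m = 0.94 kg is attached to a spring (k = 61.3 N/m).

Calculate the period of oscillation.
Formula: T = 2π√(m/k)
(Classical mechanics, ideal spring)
T = 2π√(m/k) = 2π√(0.94/61.3) = 0.7781 s; f = 1/T = 1.285 Hz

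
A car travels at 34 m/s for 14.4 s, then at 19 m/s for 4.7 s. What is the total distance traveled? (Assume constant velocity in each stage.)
d₁ = v₁t₁ = 34 × 14.4 = 489.6 m
d₂ = v₂t₂ = 19 × 4.7 = 89.3 m
d_total = 489.6 + 89.3 = 578.9 m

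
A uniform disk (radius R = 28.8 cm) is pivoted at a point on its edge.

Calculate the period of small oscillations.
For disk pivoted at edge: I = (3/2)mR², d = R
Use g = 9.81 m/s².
I/m = (3/2)R² = 0.1244 m²; d = R = 0.288 m
T = 2π√((3/2)R²/(gR)) = 2π√(3R/(2g)) = 1.319 s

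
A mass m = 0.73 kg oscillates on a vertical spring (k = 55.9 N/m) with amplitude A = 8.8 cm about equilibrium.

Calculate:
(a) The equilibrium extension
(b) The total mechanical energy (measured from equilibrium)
x_eq = mg/k = 0.73×9.81/55.9 = 0.1281 m = 12.81 cm
E = ½kA² = ½×55.9×(0.088)² = 0.2164 J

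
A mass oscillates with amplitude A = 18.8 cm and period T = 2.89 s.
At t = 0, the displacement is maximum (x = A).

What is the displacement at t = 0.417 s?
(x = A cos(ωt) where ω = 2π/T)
ω = 2π/T = 2π/2.89 = 2.174 rad/s
x = A cos(ωt) = 18.8×cos(2.174×0.417) = 11.59 cm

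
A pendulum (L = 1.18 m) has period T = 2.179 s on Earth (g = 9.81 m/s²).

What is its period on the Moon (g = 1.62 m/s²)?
T = 2π√(L/g), so T_moon/T_earth = √(g_earth/g_moon)
T_moon = 2π√(1.18/1.62) = 5.362 s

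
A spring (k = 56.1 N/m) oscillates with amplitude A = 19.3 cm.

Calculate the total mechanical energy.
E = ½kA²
E = ½kA² = ½×56.1×(0.193)² = 1.045 J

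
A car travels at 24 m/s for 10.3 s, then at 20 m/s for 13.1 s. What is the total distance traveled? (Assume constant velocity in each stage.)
d₁ = v₁t₁ = 24 × 10.3 = 247.2 m
d₂ = v₂t₂ = 20 × 13.1 = 262 m
d_total = 247.2 + 262 = 509.2 m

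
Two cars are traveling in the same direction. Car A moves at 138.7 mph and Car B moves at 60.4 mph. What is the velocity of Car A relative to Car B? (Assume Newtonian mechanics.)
v_rel = v_A - v_B = 138.7 - 60.4 = 78.3 mph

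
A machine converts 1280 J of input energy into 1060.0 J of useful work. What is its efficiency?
η = W_out/W_in = 1060.0/1280 = 0.8281 = 82.81%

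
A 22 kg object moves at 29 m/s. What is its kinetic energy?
KE = ½mv² = ½×22×29² = 9251.0 J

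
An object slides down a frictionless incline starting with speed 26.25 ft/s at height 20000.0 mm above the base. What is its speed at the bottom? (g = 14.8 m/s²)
½mv₀² + mgh = ½mv² → v = √(v₀² + 2gh) = √(8.001² + 2×14.8×20) = 25.61 m/s = 84.03 ft/s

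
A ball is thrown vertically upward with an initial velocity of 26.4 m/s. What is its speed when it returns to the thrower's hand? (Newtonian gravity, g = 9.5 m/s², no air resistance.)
By conservation of energy, the ball returns at the same speed = 26.4 m/s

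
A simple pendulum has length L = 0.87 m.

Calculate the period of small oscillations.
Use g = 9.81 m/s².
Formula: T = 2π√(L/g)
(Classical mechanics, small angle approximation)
T = 2π√(L/g) = 2π√(0.87/9.81) = 1.871 s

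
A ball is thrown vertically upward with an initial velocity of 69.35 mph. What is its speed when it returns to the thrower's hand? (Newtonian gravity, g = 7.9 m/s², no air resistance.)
By conservation of energy, the ball returns at the same speed = 69.35 mph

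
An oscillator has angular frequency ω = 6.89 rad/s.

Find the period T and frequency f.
T = 2π/ω = 2π/6.89 = 0.9119 s; f = ω/2π = 1.097 Hz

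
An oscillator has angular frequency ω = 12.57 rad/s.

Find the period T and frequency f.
T = 2π/ω = 2π/12.57 = 0.4999 s; f = ω/2π = 2.001 Hz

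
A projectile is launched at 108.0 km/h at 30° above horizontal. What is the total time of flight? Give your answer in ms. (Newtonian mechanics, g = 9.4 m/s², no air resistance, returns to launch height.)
T = 2v₀sin(θ)/g (with unit conversion) = 3191.0 ms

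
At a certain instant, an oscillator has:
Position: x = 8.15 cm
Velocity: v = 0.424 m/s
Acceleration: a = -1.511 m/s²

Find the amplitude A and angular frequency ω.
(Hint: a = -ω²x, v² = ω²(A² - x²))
a = −ω²x → ω = √(|a|/x) = √(1.511/0.0815) = 4.306 rad/s
v² = ω²(A² − x²) → A = √(x² + v²/ω²) = √(0.0815² + 0.424²/4.306²) = 0.1278 m = 12.78 cm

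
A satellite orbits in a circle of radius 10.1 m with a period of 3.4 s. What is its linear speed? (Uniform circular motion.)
v = 2πr/T = 2π×10.1/3.4 = 18.66 m/s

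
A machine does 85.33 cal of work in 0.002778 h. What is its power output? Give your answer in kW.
P = W/t = 357 J / 10 s = 35.7 W = 0.0357 kW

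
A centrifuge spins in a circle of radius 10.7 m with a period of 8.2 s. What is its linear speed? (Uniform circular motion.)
v = 2πr/T = 2π×10.7/8.2 = 8.2 m/s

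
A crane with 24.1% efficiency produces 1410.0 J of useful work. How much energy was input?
W_in = W_out/η = 1410.0/0.241 = 5850.6 J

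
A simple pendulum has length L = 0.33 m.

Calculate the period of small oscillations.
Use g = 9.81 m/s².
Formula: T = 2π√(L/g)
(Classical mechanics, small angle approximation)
T = 2π√(L/g) = 2π√(0.33/9.81) = 1.152 s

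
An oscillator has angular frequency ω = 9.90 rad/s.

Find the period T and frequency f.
T = 2π/ω = 2π/9.9 = 0.6347 s; f = ω/2π = 1.576 Hz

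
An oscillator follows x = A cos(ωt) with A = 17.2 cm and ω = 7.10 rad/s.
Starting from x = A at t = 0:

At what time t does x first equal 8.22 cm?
cos(ωt) = x/A = 8.22/17.2 = 0.4779
ωt = arccos(0.4779) = 1.073 rad
t = 1.073/7.1 = 0.1511 s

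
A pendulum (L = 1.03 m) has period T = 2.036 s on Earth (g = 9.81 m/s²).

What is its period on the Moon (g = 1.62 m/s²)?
T = 2π√(L/g), so T_moon/T_earth = √(g_earth/g_moon)
T_moon = 2π√(1.03/1.62) = 5.01 s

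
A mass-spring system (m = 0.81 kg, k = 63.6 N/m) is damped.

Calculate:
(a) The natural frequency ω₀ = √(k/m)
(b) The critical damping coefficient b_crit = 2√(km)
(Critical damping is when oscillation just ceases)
ω₀ = √(k/m) = √(63.6/0.81) = 8.861 rad/s
b_crit = 2√(km) = 2√(63.6×0.81) = 14.35 kg/s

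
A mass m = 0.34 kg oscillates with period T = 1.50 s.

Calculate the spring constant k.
T = 2π√(m/k) → k = m(2π/T)² = 0.34×(2π/1.5)² = 5.966 N/m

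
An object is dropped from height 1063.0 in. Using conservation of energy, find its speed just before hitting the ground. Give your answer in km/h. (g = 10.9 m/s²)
mgh = ½mv² → v = √(2gh) = √(2×10.9×27) = 24.26 m/s = 87.34 km/h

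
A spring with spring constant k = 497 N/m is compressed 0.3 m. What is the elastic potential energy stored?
PE = ½kx² = ½×497×0.3² = 22.36 J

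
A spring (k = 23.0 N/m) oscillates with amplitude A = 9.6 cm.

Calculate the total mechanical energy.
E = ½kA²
E = ½kA² = ½×23.0×(0.096)² = 0.106 J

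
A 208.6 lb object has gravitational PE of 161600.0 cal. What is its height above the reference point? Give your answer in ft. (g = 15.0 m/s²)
PE = mgh → h = PE/(mg) = 6.761e+05 J / (94.62 kg × 15.0 m/s²) = 476.4 m = 1563.0 ft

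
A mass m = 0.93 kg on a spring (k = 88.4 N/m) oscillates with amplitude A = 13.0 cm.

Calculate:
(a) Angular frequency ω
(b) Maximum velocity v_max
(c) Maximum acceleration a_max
ω = √(k/m) = √(88.4/0.93) = 9.75 rad/s
v_max = ωA = 9.75×0.13 = 1.267 m/s
a_max = ω²A = 9.75²×0.13 = 12.36 m/s²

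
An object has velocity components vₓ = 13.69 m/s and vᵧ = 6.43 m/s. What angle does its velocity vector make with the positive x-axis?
θ = arctan(vᵧ/vₓ) = arctan(6.43/13.69) = 25.16°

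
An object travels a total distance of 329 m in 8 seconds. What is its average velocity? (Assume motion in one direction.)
v_avg = Δd / Δt = 329 / 8 = 41.12 m/s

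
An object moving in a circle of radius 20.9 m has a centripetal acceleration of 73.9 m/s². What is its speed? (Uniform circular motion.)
v = √(a_c × r) = √(73.9 × 20.9) = 39.3 m/s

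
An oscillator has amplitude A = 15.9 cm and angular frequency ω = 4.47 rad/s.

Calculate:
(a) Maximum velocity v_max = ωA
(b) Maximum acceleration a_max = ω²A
v_max = ωA = 4.47×0.159 = 0.7107 m/s
a_max = ω²A = 4.47²×0.159 = 3.177 m/s²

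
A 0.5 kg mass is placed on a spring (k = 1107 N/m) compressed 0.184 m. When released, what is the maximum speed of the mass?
½kx² = ½mv² → v = x√(k/m) = 0.184×√(1107/0.5) = 8.658 m/s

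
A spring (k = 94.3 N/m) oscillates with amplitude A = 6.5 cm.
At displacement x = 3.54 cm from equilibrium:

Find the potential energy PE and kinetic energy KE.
E_total = ½kA² = ½×94.3×(0.065)² = 0.1992 J
PE = ½kx² = ½×94.3×(0.0354)² = 0.05909 J
KE = E_total − PE = 0.1401 J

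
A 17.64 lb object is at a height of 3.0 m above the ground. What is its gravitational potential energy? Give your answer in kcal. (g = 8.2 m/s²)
PE = mgh = 8.001 kg × 8.2 m/s² × 3 m = 196.8 J = 0.04704 kcal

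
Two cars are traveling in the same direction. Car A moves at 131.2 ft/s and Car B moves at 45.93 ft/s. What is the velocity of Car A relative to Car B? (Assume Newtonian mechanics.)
v_rel = v_A - v_B = 131.2 - 45.93 = 85.27 ft/s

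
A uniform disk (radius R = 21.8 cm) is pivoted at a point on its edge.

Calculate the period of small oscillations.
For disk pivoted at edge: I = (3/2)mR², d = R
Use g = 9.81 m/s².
I/m = (3/2)R² = 0.07129 m²; d = R = 0.218 m
T = 2π√((3/2)R²/(gR)) = 2π√(3R/(2g)) = 1.147 s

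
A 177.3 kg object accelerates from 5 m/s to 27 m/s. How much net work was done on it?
W_net = ΔKE = ½m(v₂² − v₁²) = ½×177.3×(27² − 5²) = 62409.6 J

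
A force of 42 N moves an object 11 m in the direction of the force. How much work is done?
W = Fd = 42×11 = 462.0 J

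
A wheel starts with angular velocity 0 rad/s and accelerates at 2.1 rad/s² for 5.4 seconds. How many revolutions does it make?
θ = ω₀t + ½αt² = 0×5.4 + ½×2.1×5.4² = 30.62 rad
Revolutions = θ/(2π) = 30.62/(2π) = 4.87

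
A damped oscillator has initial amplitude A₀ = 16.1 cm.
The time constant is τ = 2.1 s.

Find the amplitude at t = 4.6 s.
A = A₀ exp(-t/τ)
A = A₀ exp(−t/τ) = 16.1×exp(−4.6/2.1) = 1.801 cm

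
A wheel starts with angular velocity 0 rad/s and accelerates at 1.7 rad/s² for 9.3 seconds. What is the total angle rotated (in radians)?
θ = ω₀t + ½αt² = 0×9.3 + ½×1.7×9.3² = 73.52 rad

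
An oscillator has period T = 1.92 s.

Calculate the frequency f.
f = 1/T = 1/1.92 = 0.5208 Hz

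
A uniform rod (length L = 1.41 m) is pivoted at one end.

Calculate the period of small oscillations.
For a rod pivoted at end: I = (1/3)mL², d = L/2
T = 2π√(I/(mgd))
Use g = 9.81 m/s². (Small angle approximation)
I/m = (1/3)L² = 0.6627 m²; d = L/2 = 0.705 m
T = 2π√(I/(mgd)) = 2π√(0.6627/(9.81×0.705)) = 1.945 s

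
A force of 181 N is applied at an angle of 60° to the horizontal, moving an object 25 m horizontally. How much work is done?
W = Fd cosθ = 181×25×cos(60°) = 2262.5 J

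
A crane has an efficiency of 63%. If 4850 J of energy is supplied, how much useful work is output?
W_out = η × W_in = 0.63 × 4850 = 3055.5 J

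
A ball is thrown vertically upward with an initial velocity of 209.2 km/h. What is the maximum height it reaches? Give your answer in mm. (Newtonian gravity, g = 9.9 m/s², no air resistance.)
h_max = v₀²/(2g) (with unit conversion) = 170600.0 mm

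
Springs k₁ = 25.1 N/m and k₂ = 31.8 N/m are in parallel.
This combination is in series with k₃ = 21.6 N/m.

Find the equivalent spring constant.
k₁₂ = k₁ + k₂ = 56.9 N/m (parallel)
1/k_eq = 1/k₁₂ + 1/k₃ → k_eq = 15.66 N/m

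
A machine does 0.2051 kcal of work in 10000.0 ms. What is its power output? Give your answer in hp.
P = W/t = 858.1 J / 10 s = 85.81 W = 0.1151 hp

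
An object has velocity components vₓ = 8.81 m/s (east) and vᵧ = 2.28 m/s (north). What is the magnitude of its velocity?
|v| = √(vₓ² + vᵧ²) = √(8.81² + 2.28²) = √(82.8145) = 9.1 m/s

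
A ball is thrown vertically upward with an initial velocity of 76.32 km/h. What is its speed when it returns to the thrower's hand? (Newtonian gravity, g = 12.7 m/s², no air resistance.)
By conservation of energy, the ball returns at the same speed = 76.32 km/h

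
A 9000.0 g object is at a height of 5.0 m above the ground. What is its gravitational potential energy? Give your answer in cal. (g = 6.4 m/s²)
PE = mgh = 9 kg × 6.4 m/s² × 5 m = 288 J = 68.83 cal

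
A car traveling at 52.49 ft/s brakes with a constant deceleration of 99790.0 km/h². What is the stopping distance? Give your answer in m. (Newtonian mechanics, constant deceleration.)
d = v₀² / (2a) (with unit conversion) = 16.62 m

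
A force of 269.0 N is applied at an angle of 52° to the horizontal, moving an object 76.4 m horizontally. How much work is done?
W = Fd cosθ = 269.0×76.4×cos(52°) = 12653.0 J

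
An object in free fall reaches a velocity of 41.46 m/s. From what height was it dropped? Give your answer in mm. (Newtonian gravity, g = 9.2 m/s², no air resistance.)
h = v²/(2g) (with unit conversion) = 93420.0 mm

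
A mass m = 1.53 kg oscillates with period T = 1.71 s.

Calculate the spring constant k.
T = 2π√(m/k) → k = m(2π/T)² = 1.53×(2π/1.71)² = 20.66 N/m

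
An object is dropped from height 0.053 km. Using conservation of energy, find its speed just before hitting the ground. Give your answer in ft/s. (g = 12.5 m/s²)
mgh = ½mv² → v = √(2gh) = √(2×12.5×53) = 36.4 m/s = 119.4 ft/s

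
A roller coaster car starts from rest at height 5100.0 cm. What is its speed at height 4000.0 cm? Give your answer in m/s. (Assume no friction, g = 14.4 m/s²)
mgh₁ = ½mv₂² + mgh₂ → v₂ = √(2g(h₁−h₂)) = √(2×14.4×(51−40)) = 17.8 m/s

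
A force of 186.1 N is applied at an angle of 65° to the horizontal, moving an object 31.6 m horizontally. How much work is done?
W = Fd cosθ = 186.1×31.6×cos(65°) = 2485.3 J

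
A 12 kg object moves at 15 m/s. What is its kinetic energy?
KE = ½mv² = ½×12×15² = 1350.0 J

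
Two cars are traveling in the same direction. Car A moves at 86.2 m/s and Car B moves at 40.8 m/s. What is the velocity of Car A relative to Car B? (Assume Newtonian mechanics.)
v_rel = v_A - v_B = 86.2 - 40.8 = 45.4 m/s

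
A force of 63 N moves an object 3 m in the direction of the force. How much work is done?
W = Fd = 63×3 = 189.0 J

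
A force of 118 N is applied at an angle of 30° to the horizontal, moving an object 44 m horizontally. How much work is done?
W = Fd cosθ = 118×44×cos(30°) = 4496.4 J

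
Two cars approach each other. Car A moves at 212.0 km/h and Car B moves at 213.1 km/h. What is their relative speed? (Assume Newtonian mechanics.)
v_rel = v_A + v_B = 212.0 + 213.1 = 425.1 km/h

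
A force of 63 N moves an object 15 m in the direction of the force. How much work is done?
W = Fd = 63×15 = 945.0 J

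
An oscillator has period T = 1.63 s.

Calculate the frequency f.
f = 1/T = 1/1.63 = 0.6135 Hz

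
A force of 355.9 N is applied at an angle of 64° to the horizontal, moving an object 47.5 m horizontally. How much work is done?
W = Fd cosθ = 355.9×47.5×cos(64°) = 7410.8 J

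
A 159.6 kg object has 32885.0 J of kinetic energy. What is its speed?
KE = ½mv² → v = √(2KE/m) = √(2×32885.0/159.6) = 20.3 m/s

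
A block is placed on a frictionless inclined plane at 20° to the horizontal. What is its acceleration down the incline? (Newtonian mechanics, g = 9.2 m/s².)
a = g sin(θ) = 9.2 × sin(20°) = 9.2 × 0.342 = 3.15 m/s²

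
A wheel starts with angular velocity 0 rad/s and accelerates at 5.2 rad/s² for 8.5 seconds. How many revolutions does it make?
θ = ω₀t + ½αt² = 0×8.5 + ½×5.2×8.5² = 187.85 rad
Revolutions = θ/(2π) = 187.85/(2π) = 29.9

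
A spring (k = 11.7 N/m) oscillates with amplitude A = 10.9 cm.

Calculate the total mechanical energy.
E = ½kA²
E = ½kA² = ½×11.7×(0.109)² = 0.0695 J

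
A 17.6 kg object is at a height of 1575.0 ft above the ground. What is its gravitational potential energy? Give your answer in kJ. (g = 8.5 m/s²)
PE = mgh = 17.6 kg × 8.5 m/s² × 480.1 m = 7.182e+04 J = 71.82 kJ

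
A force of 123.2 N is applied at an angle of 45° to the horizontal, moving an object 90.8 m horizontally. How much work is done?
W = Fd cosθ = 123.2×90.8×cos(45°) = 7910.1 J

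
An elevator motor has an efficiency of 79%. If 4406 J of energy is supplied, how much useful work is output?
W_out = η × W_in = 0.79 × 4406 = 3480.7 J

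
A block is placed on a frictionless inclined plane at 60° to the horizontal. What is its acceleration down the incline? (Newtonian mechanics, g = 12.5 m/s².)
a = g sin(θ) = 12.5 × sin(60°) = 12.5 × 0.866 = 10.83 m/s²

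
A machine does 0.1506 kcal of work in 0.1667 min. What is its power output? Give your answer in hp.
P = W/t = 630.1 J / 10 s = 63 W = 0.08448 hp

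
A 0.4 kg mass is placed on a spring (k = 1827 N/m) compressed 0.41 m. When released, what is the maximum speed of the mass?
½kx² = ½mv² → v = x√(k/m) = 0.41×√(1827/0.4) = 27.71 m/s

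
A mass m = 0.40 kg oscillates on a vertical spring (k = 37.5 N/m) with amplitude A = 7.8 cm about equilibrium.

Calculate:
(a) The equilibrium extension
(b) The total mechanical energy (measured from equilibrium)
x_eq = mg/k = 0.4×9.81/37.5 = 0.1046 m = 10.46 cm
E = ½kA² = ½×37.5×(0.078)² = 0.1141 J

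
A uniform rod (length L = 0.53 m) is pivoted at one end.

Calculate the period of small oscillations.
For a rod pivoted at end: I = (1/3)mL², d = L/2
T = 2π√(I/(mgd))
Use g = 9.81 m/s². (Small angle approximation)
I/m = (1/3)L² = 0.09363 m²; d = L/2 = 0.265 m
T = 2π√(I/(mgd)) = 2π√(0.09363/(9.81×0.265)) = 1.192 s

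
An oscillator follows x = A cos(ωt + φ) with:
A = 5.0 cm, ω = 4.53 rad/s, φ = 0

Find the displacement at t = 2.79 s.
x = A cos(ωt + φ) = 5.0×cos(4.53×2.79 + 0) = 4.987 cm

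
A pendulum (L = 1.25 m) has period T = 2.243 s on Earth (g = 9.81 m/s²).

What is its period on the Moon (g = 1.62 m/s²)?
T = 2π√(L/g), so T_moon/T_earth = √(g_earth/g_moon)
T_moon = 2π√(1.25/1.62) = 5.519 s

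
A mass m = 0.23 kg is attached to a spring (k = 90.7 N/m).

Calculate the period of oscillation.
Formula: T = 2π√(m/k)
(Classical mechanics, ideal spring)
T = 2π√(m/k) = 2π√(0.23/90.7) = 0.3164 s; f = 1/T = 3.161 Hz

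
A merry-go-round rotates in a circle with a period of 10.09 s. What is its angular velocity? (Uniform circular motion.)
ω = 2π/T = 2π/10.09 = 0.6227 rad/s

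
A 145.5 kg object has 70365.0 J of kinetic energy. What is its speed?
KE = ½mv² → v = √(2KE/m) = √(2×70365.0/145.5) = 31.1 m/s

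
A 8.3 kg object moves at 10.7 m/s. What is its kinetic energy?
KE = ½mv² = ½×8.3×10.7² = 475.1335 J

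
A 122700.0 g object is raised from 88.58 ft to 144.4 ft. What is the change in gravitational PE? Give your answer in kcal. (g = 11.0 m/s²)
ΔPE = mg(h₂ − h₁) = 122.7 kg × 11.0 m/s² × (44.01 − 27) m = 2.296e+04 J = 5.488 kcal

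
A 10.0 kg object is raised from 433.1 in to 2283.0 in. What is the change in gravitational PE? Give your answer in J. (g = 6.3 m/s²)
ΔPE = mg(h₂ − h₁) = 10 kg × 6.3 m/s² × (57.99 − 11) m = 2960 J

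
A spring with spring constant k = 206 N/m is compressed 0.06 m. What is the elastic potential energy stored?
PE = ½kx² = ½×206×0.06² = 0.3708 J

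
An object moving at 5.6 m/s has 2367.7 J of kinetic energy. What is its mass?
KE = ½mv² → m = 2KE/v² = 2×2367.7/5.6² = 151.0 kg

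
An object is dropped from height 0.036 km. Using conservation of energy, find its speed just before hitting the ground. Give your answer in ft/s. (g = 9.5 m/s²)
mgh = ½mv² → v = √(2gh) = √(2×9.5×36) = 26.15 m/s = 85.81 ft/s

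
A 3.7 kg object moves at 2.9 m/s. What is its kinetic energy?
KE = ½mv² = ½×3.7×2.9² = 15.5585 J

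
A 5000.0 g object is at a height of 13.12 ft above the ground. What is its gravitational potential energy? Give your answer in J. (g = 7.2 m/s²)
PE = mgh = 5 kg × 7.2 m/s² × 3.999 m = 144 J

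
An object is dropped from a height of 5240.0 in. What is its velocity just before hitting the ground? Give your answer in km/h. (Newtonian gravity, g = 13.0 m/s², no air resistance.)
v = √(2gh) (with unit conversion) = 211.8 km/h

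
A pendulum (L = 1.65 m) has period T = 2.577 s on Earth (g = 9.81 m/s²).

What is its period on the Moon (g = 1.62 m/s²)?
T = 2π√(L/g), so T_moon/T_earth = √(g_earth/g_moon)
T_moon = 2π√(1.65/1.62) = 6.341 s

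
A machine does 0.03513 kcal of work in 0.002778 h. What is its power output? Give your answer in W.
P = W/t = 147 J / 10 s = 14.7 W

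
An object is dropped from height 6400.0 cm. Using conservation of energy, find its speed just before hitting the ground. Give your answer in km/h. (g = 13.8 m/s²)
mgh = ½mv² → v = √(2gh) = √(2×13.8×64) = 42.03 m/s = 151.3 km/h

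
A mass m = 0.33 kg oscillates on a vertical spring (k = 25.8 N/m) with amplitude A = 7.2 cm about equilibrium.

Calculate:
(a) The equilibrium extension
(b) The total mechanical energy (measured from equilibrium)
x_eq = mg/k = 0.33×9.81/25.8 = 0.1255 m = 12.55 cm
E = ½kA² = ½×25.8×(0.072)² = 0.06687 J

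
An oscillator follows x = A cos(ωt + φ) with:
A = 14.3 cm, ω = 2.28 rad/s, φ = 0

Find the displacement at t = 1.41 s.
x = A cos(ωt + φ) = 14.3×cos(2.28×1.41 + 0) = -14.26 cm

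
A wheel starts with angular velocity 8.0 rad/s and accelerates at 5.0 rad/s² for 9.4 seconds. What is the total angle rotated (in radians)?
θ = ω₀t + ½αt² = 8.0×9.4 + ½×5.0×9.4² = 296.1 rad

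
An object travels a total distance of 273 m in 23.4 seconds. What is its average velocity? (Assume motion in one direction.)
v_avg = Δd / Δt = 273 / 23.4 = 11.67 m/s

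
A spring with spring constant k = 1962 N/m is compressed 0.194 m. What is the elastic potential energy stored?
PE = ½kx² = ½×1962×0.194² = 36.92 J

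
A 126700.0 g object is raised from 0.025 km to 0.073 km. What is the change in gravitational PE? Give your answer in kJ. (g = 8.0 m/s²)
ΔPE = mg(h₂ − h₁) = 126.7 kg × 8.0 m/s² × (73 − 25) m = 4.865e+04 J = 48.65 kJ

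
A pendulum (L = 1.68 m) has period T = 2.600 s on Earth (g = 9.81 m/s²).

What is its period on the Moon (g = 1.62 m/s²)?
T = 2π√(L/g), so T_moon/T_earth = √(g_earth/g_moon)
T_moon = 2π√(1.68/1.62) = 6.398 s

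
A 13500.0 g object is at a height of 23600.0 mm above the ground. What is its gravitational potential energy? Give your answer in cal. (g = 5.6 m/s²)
PE = mgh = 13.5 kg × 5.6 m/s² × 23.6 m = 1784 J = 426.4 cal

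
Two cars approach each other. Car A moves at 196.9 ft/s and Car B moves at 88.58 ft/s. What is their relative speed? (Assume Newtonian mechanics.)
v_rel = v_A + v_B = 196.9 + 88.58 = 285.5 ft/s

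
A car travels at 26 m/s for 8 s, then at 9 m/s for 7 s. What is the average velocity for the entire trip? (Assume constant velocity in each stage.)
d₁ = v₁t₁ = 26 × 8 = 208 m
d₂ = v₂t₂ = 9 × 7 = 63 m
d_total = 271 m, t_total = 15 s
v_avg = d_total/t_total = 271/15 = 18.07 m/s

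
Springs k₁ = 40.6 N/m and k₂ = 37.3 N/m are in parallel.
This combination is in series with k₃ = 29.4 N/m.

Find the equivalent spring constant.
k₁₂ = k₁ + k₂ = 77.9 N/m (parallel)
1/k_eq = 1/k₁₂ + 1/k₃ → k_eq = 21.34 N/m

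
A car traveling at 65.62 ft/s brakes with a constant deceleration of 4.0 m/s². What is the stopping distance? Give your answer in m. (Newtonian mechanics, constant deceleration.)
d = v₀² / (2a) (with unit conversion) = 50.0 m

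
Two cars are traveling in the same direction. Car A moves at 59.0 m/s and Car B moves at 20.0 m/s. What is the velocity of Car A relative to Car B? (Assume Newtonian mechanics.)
v_rel = v_A - v_B = 59.0 - 20.0 = 39.0 m/s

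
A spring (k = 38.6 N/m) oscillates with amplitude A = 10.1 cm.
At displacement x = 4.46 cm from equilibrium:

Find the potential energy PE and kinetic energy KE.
E_total = ½kA² = ½×38.6×(0.101)² = 0.1969 J
PE = ½kx² = ½×38.6×(0.0446)² = 0.03839 J
KE = E_total − PE = 0.1585 J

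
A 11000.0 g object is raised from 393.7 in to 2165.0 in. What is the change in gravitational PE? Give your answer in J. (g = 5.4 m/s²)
ΔPE = mg(h₂ − h₁) = 11 kg × 5.4 m/s² × (54.99 − 10) m = 2672 J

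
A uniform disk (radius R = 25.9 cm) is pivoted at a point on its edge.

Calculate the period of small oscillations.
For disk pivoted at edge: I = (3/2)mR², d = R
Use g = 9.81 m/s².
I/m = (3/2)R² = 0.1006 m²; d = R = 0.259 m
T = 2π√((3/2)R²/(gR)) = 2π√(3R/(2g)) = 1.25 s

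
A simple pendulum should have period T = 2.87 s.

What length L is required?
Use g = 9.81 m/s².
T = 2π√(L/g) → L = g(T/2π)² = 9.81×(2.87/2π)² = 2.047 m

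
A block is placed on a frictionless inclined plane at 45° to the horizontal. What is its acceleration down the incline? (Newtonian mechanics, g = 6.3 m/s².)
a = g sin(θ) = 6.3 × sin(45°) = 6.3 × 0.7071 = 4.45 m/s²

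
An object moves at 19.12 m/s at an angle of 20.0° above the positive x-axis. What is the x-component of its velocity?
vₓ = v cos(θ) = 19.12 × cos(20.0°) = 17.97 m/s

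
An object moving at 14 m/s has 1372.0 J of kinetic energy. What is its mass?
KE = ½mv² → m = 2KE/v² = 2×1372.0/14² = 14.0 kg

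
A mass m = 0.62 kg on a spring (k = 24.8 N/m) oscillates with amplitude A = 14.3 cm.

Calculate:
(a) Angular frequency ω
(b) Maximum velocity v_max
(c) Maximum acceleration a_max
ω = √(k/m) = √(24.8/0.62) = 6.325 rad/s
v_max = ωA = 6.325×0.143 = 0.9044 m/s
a_max = ω²A = 6.325²×0.143 = 5.72 m/s²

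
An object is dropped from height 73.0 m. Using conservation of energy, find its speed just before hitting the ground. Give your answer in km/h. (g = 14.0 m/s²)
mgh = ½mv² → v = √(2gh) = √(2×14.0×73) = 45.21 m/s = 162.8 km/h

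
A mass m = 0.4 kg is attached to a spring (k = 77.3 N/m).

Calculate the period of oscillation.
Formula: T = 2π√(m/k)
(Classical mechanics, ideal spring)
T = 2π√(m/k) = 2π√(0.4/77.3) = 0.452 s; f = 1/T = 2.212 Hz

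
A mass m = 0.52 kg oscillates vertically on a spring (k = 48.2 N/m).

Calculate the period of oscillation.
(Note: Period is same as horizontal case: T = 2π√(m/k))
T = 2π√(m/k) = 2π√(0.52/48.2) = 0.6526 s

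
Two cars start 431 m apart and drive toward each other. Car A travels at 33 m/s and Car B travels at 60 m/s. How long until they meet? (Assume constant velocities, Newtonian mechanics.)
Combined speed: v_combined = 33 + 60 = 93 m/s
Time to meet: t = d/93 = 431/93 = 4.63 s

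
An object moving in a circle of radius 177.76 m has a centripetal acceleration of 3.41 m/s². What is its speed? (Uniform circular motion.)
v = √(a_c × r) = √(3.41 × 177.76) = 24.62 m/s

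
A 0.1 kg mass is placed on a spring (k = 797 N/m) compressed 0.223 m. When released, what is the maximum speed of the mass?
½kx² = ½mv² → v = x√(k/m) = 0.223×√(797/0.1) = 19.91 m/s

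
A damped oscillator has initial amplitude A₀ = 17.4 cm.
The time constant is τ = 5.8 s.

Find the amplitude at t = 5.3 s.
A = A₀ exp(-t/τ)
A = A₀ exp(−t/τ) = 17.4×exp(−5.3/5.8) = 6.977 cm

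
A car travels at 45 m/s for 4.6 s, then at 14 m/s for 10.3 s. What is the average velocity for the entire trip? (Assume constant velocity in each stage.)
d₁ = v₁t₁ = 45 × 4.6 = 207 m
d₂ = v₂t₂ = 14 × 10.3 = 144.2 m
d_total = 351.2 m, t_total = 14.9 s
v_avg = d_total/t_total = 351.2/14.9 = 23.57 m/s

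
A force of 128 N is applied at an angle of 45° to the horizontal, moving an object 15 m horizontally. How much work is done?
W = Fd cosθ = 128×15×cos(45°) = 1357.6 J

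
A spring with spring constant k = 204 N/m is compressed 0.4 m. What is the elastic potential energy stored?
PE = ½kx² = ½×204×0.4² = 16.32 J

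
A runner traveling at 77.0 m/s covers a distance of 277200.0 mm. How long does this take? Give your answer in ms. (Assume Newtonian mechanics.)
t = d/v (with unit conversion) = 3600.0 ms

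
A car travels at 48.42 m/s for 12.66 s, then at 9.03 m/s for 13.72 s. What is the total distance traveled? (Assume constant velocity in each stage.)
d₁ = v₁t₁ = 48.42 × 12.66 = 612.997 m
d₂ = v₂t₂ = 9.03 × 13.72 = 123.892 m
d_total = 612.997 + 123.892 = 736.89 m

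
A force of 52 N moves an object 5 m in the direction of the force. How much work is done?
W = Fd = 52×5 = 260.0 J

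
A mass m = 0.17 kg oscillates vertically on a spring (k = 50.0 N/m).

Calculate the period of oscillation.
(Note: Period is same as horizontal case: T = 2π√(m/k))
T = 2π√(m/k) = 2π√(0.17/50.0) = 0.3664 s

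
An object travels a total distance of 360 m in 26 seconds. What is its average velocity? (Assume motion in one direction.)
v_avg = Δd / Δt = 360 / 26 = 13.85 m/s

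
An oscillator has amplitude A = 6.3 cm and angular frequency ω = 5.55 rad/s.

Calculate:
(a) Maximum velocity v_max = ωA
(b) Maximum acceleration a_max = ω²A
v_max = ωA = 5.55×0.063 = 0.3496 m/s
a_max = ω²A = 5.55²×0.063 = 1.941 m/s²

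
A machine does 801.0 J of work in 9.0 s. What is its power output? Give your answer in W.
P = W/t = 801 J / 9 s = 89 W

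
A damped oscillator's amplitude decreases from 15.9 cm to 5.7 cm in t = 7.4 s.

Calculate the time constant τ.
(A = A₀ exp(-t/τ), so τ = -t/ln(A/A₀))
A/A₀ = 5.7/15.9 = 0.3585; ln(A/A₀) = -1.026
τ = −t/ln(A/A₀) = −7.4/-1.026 = 7.214 s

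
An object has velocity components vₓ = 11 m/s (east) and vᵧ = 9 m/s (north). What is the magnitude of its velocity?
|v| = √(vₓ² + vᵧ²) = √(11² + 9²) = √(202) = 14.21 m/s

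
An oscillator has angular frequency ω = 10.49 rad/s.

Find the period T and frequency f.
T = 2π/ω = 2π/10.49 = 0.599 s; f = ω/2π = 1.67 Hz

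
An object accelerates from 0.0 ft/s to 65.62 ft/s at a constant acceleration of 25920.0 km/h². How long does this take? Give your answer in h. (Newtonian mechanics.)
t = (v - v₀)/a (with unit conversion) = 0.002778 h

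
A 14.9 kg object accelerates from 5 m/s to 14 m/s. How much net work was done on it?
W_net = ΔKE = ½m(v₂² − v₁²) = ½×14.9×(14² − 5²) = 1273.95 J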